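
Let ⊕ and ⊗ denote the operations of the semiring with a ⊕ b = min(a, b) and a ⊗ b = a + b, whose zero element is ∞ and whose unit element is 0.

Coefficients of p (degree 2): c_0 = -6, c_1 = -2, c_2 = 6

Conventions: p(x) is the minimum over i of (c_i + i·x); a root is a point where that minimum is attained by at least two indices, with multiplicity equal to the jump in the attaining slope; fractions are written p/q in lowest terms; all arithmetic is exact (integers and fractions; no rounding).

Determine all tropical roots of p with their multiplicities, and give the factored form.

hull edge (i=0, c=-6) to (i=1, c=-2): slope 4, span 1
hull edge (i=1, c=-2) to (i=2, c=6): slope 8, span 1
Factored form: p(x) = 6 ⊗ (x ⊕ (-8)) ⊗ (x ⊕ (-4))
Answer: roots = -8 (mult 1), -4 (mult 1)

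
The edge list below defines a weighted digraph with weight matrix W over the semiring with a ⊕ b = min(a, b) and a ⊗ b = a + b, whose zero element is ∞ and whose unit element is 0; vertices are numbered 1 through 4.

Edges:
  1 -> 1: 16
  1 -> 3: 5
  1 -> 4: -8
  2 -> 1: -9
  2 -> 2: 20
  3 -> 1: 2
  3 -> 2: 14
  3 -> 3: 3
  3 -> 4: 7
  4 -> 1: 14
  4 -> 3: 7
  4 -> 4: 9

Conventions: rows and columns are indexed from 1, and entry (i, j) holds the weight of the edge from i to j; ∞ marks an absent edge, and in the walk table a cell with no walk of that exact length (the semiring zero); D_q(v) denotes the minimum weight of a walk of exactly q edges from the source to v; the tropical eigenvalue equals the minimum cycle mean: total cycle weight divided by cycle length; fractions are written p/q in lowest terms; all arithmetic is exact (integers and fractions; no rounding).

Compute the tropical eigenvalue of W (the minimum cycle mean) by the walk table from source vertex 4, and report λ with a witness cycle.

q=0: [∞, ∞, ∞, 0]
q=1: [14, ∞, 7, 9]
q=2: [9, 21, 10, 6]
q=3: [12, 24, 13, 1]
q=4: [15, 27, 8, 4]
Optimal cycle mean attained by: cycle 1->4->3->1, total (-8) + 7 + 2, length 3.
Answer: λ = 1/3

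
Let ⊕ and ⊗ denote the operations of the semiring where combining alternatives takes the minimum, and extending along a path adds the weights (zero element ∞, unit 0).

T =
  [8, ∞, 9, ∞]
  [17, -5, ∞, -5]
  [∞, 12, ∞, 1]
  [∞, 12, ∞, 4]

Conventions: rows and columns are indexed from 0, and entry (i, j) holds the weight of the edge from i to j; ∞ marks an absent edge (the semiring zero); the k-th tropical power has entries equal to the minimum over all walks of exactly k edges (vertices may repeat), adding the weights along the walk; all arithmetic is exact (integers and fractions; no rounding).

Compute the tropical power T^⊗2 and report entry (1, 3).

T^⊗2:
  [16, 21, 17, 10]
  [12, -10, 26, -10]
  [29, 7, ∞, 5]
  [29, 7, ∞, 7]
Key observation: the optimum is the walk 1->1->3, with weight (-5) + (-5) = -10.
Optimal value attained by: walk 1->1->3.
Answer: (T^⊗2)[1][3] = -10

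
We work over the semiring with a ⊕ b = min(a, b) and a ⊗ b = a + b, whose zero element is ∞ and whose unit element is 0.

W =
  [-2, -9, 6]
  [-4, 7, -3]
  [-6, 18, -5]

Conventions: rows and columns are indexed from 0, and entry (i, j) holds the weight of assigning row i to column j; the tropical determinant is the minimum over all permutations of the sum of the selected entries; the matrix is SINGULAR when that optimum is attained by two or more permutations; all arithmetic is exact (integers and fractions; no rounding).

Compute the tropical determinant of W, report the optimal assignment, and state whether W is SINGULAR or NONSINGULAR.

σ = (0, 1, 2): (-2) + 7 + (-5) = 0
σ = (0, 2, 1): (-2) + (-3) + 18 = 13
σ = (1, 0, 2): (-9) + (-4) + (-5) = -18
σ = (1, 2, 0): (-9) + (-3) + (-6) = -18
σ = (2, 0, 1): 6 + (-4) + 18 = 20
σ = (2, 1, 0): 6 + 7 + (-6) = 7
Optimal value attained by: σ = (1, 0, 2).
Answer: det⊕(W) = -18; verdict: SINGULAR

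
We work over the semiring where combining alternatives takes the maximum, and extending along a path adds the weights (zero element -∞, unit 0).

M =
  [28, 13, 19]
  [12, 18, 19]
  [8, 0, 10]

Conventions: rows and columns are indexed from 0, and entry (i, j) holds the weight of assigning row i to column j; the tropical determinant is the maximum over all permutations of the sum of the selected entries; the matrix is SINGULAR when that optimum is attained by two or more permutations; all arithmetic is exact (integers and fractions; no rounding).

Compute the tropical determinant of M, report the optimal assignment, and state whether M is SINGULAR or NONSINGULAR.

σ = (0, 1, 2): 28 + 18 + 10 = 56
σ = (0, 2, 1): 28 + 19 + 0 = 47
σ = (1, 0, 2): 13 + 12 + 10 = 35
σ = (1, 2, 0): 13 + 19 + 8 = 40
σ = (2, 0, 1): 19 + 12 + 0 = 31
σ = (2, 1, 0): 19 + 18 + 8 = 45
Optimal value attained by: σ = (0, 1, 2).
Answer: det⊕(M) = 56; verdict: NONSINGULAR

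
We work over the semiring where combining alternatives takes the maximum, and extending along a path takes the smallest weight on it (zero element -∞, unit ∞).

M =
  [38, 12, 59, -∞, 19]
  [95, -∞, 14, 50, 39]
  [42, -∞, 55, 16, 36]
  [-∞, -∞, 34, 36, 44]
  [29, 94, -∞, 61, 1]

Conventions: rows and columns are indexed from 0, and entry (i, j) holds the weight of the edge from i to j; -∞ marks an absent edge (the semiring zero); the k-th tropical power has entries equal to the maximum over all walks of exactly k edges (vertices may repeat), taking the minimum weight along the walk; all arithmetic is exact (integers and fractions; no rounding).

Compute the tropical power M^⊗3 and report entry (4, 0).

M^⊗2:
  [42, 19, 55, 19, 36]
  [38, 39, 59, 39, 44]
  [42, 36, 55, 36, 36]
  [34, 44, 34, 44, 36]
  [94, 12, 34, 50, 44]
M^⊗3:
  [42, 36, 55, 36, 36]
  [42, 44, 55, 44, 39]
  [42, 36, 55, 36, 36]
  [44, 36, 34, 44, 44]
  [38, 44, 59, 44, 44]
Key observation: the optimum is the walk 4->1->0->0, with weight 94 min 95 min 38 = 38.
Optimal value attained by: walk 4->1->0->0.
Answer: (M^⊗3)[4][0] = 38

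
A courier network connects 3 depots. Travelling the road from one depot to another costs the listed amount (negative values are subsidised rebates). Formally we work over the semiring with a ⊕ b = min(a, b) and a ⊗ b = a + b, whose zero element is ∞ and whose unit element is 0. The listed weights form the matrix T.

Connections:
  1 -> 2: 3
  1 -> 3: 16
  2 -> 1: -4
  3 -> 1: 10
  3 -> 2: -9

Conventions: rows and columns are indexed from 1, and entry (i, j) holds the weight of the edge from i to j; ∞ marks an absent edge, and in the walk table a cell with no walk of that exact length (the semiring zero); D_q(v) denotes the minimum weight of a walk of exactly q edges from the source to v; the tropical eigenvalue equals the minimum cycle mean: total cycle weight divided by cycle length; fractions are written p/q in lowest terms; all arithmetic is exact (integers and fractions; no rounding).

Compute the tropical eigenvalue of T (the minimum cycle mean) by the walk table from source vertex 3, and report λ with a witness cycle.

q=0: [∞, ∞, 0]
q=1: [10, -9, ∞]
q=2: [-13, 13, 26]
q=3: [9, -10, 3]
Optimal cycle mean attained by: cycle 1->2->1, total 3 + (-4), length 2.
Answer: λ = -1/2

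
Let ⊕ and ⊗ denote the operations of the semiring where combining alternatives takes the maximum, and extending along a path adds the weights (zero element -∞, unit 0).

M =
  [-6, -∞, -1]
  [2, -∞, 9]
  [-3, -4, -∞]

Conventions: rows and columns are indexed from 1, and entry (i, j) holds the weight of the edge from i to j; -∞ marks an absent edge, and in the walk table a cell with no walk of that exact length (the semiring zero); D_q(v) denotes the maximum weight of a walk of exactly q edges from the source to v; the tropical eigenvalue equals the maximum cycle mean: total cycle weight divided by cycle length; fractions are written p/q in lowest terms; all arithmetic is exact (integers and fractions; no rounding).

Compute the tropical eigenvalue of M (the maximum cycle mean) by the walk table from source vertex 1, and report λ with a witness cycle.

q=0: [0, -∞, -∞]
q=1: [-6, -∞, -1]
q=2: [-4, -5, -7]
q=3: [-3, -11, 4]
Optimal cycle mean attained by: cycle 2->3->2, total 9 + (-4), length 2.
Answer: λ = 5/2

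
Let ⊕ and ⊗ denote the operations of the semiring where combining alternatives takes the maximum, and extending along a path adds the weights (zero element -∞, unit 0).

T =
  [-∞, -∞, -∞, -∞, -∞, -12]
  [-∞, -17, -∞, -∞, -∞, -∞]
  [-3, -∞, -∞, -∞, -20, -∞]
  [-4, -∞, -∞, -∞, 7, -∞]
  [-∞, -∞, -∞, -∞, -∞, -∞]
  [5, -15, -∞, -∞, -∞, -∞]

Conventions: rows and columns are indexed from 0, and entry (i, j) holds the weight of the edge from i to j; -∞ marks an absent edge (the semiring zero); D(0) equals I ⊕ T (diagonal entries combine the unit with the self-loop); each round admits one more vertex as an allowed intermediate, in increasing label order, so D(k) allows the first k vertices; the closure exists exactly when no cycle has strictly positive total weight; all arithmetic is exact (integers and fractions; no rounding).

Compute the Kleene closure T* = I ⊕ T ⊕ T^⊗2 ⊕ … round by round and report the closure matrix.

D(0):
  [0, -∞, -∞, -∞, -∞, -12]
  [-∞, 0, -∞, -∞, -∞, -∞]
  [-3, -∞, 0, -∞, -20, -∞]
  [-4, -∞, -∞, 0, 7, -∞]
  [-∞, -∞, -∞, -∞, 0, -∞]
  [5, -15, -∞, -∞, -∞, 0]
D(1):
  [0, -∞, -∞, -∞, -∞, -12]
  [-∞, 0, -∞, -∞, -∞, -∞]
  [-3, -∞, 0, -∞, -20, -15]
  [-4, -∞, -∞, 0, 7, -16]
  [-∞, -∞, -∞, -∞, 0, -∞]
  [5, -15, -∞, -∞, -∞, 0]
D(2):
  [0, -∞, -∞, -∞, -∞, -12]
  [-∞, 0, -∞, -∞, -∞, -∞]
  [-3, -∞, 0, -∞, -20, -15]
  [-4, -∞, -∞, 0, 7, -16]
  [-∞, -∞, -∞, -∞, 0, -∞]
  [5, -15, -∞, -∞, -∞, 0]
D(3):
  [0, -∞, -∞, -∞, -∞, -12]
  [-∞, 0, -∞, -∞, -∞, -∞]
  [-3, -∞, 0, -∞, -20, -15]
  [-4, -∞, -∞, 0, 7, -16]
  [-∞, -∞, -∞, -∞, 0, -∞]
  [5, -15, -∞, -∞, -∞, 0]
D(4):
  [0, -∞, -∞, -∞, -∞, -12]
  [-∞, 0, -∞, -∞, -∞, -∞]
  [-3, -∞, 0, -∞, -20, -15]
  [-4, -∞, -∞, 0, 7, -16]
  [-∞, -∞, -∞, -∞, 0, -∞]
  [5, -15, -∞, -∞, -∞, 0]
D(5):
  [0, -∞, -∞, -∞, -∞, -12]
  [-∞, 0, -∞, -∞, -∞, -∞]
  [-3, -∞, 0, -∞, -20, -15]
  [-4, -∞, -∞, 0, 7, -16]
  [-∞, -∞, -∞, -∞, 0, -∞]
  [5, -15, -∞, -∞, -∞, 0]
D(6):
  [0, -27, -∞, -∞, -∞, -12]
  [-∞, 0, -∞, -∞, -∞, -∞]
  [-3, -30, 0, -∞, -20, -15]
  [-4, -31, -∞, 0, 7, -16]
  [-∞, -∞, -∞, -∞, 0, -∞]
  [5, -15, -∞, -∞, -∞, 0]
Answer: T* = [[0, -27, -∞, -∞, -∞, -12], [-∞, 0, -∞, -∞, -∞, -∞], [-3, -30, 0, -∞, -20, -15], [-4, -31, -∞, 0, 7, -16], [-∞, -∞, -∞, -∞, 0, -∞], [5, -15, -∞, -∞, -∞, 0]]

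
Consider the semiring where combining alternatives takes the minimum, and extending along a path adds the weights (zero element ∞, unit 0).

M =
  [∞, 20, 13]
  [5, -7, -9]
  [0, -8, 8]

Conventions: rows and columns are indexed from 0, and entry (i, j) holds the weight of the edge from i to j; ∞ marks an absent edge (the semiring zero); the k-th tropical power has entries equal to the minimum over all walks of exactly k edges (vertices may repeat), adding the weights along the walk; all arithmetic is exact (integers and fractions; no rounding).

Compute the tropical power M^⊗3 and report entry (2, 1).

M^⊗2:
  [13, 5, 11]
  [-9, -17, -16]
  [-3, -15, -17]
M^⊗3:
  [10, -2, -4]
  [-16, -24, -26]
  [-17, -25, -24]
Key observation: the optimum is the walk 2->1->2->1, with weight (-8) + (-9) + (-8) = -25.
Optimal value attained by: walk 2->1->2->1.
Answer: (M^⊗3)[2][1] = -25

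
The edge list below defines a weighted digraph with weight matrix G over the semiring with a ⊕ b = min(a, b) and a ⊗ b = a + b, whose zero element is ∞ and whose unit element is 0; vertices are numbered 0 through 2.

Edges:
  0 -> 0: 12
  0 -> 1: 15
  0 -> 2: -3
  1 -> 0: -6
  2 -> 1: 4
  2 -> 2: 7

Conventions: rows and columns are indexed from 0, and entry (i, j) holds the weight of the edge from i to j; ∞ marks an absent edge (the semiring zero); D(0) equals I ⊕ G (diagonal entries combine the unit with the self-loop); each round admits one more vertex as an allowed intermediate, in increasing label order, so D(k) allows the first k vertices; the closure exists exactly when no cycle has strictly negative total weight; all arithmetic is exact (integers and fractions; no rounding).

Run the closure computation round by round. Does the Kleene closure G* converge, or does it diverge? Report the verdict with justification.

D(0):
  [0, 15, -3]
  [-6, 0, ∞]
  [∞, 4, 0]
D(1):
  [0, 15, -3]
  [-6, 0, -9]
  [∞, 4, 0]
Detection: at round 2, diagonal entry (2, 2) turns strictly negative.
Key observation: the cycle 2->1->0->2 has total weight 4 + (-6) + (-3), which is strictly negative.
Answer: DIVERGES — negative cycle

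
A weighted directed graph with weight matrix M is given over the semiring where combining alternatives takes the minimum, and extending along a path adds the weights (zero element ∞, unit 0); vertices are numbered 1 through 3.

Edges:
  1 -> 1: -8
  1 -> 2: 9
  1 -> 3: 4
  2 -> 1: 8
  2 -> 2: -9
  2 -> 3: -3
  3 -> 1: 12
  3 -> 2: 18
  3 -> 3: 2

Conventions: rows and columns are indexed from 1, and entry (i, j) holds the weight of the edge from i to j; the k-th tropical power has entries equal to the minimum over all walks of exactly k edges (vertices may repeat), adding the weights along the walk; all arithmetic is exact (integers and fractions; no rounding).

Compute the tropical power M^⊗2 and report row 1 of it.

M^⊗2:
  [-16, 0, -4]
  [-1, -18, -12]
  [4, 9, 4]
Answer: row 1 of M^⊗2 = [-16, 0, -4]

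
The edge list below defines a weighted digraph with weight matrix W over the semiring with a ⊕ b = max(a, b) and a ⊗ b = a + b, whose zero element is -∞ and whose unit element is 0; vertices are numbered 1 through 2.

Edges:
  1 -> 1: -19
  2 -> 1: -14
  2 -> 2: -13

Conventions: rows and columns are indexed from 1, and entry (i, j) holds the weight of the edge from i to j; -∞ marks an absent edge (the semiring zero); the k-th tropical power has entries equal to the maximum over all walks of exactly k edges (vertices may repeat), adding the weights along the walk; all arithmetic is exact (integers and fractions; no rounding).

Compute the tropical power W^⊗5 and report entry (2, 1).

W^⊗2:
  [-38, -∞]
  [-27, -26]
W^⊗3:
  [-57, -∞]
  [-40, -39]
W^⊗4:
  [-76, -∞]
  [-53, -52]
W^⊗5:
  [-95, -∞]
  [-66, -65]
Key observation: the optimum is the walk 2->2->2->2->2->1, with weight (-13) + (-13) + (-13) + (-13) + (-14) = -66.
Optimal value attained by: walk 2->2->2->2->2->1.
Answer: (W^⊗5)[2][1] = -66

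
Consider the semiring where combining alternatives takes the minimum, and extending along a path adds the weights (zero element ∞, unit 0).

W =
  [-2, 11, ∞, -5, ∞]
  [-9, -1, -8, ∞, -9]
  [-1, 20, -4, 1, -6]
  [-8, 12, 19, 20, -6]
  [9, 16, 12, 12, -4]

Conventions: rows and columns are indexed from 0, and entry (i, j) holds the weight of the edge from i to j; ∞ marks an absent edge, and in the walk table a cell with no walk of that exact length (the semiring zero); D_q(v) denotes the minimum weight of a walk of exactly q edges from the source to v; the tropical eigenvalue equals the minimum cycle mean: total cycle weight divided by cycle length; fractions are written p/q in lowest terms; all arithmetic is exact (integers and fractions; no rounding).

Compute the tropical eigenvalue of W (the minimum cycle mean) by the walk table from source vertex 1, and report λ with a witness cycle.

q=0: [∞, 0, ∞, ∞, ∞]
q=1: [-9, -1, -8, ∞, -9]
q=2: [-11, -2, -12, -14, -14]
q=3: [-22, -3, -16, -16, -20]
q=4: [-24, -11, -20, -27, -24]
q=5: [-35, -15, -24, -29, -33]
Optimal cycle mean attained by: cycle 0->3->0, total (-5) + (-8), length 2.
Answer: λ = -13/2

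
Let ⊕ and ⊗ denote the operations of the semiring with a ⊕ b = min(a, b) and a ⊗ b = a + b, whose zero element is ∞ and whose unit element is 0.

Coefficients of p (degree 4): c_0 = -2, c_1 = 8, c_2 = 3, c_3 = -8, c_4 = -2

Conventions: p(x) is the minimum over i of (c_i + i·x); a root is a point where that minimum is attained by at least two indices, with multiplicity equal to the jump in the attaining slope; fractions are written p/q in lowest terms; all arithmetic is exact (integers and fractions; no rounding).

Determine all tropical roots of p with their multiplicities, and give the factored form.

hull edge (i=0, c=-2) to (i=3, c=-8): slope -2, span 3
hull edge (i=3, c=-8) to (i=4, c=-2): slope 6, span 1
Factored form: p(x) = -2 ⊗ (x ⊕ (-6)) ⊗ (x ⊕ 2) ⊗ (x ⊕ 2) ⊗ (x ⊕ 2)
Answer: roots = -6 (mult 1), 2 (mult 3)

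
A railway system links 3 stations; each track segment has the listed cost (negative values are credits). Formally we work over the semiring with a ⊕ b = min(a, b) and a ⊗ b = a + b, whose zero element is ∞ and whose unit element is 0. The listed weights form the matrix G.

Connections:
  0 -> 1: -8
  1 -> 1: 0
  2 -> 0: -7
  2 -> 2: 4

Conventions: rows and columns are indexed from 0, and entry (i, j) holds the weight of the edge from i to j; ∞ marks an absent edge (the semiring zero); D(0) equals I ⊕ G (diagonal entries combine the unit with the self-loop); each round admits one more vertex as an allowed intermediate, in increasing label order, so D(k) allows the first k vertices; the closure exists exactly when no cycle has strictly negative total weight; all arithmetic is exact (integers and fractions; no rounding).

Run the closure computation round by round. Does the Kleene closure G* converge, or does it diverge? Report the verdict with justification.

D(0):
  [0, -8, ∞]
  [∞, 0, ∞]
  [-7, ∞, 0]
D(1):
  [0, -8, ∞]
  [∞, 0, ∞]
  [-7, -15, 0]
D(2):
  [0, -8, ∞]
  [∞, 0, ∞]
  [-7, -15, 0]
D(3):
  [0, -8, ∞]
  [∞, 0, ∞]
  [-7, -15, 0]
Key observation: every diagonal entry stays at the unit through all rounds, so no improving cycle exists.
Answer: CONVERGES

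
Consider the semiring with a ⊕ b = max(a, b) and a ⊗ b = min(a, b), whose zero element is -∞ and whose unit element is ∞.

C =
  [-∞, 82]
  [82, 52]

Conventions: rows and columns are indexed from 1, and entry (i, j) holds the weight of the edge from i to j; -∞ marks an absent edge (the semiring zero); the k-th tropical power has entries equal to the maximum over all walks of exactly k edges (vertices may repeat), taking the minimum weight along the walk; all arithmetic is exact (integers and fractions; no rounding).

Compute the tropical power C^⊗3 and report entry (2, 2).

C^⊗2:
  [82, 52]
  [52, 82]
C^⊗3:
  [52, 82]
  [82, 52]
Key observation: the optimum is the walk 2->1->2->2, with weight 82 min 82 min 52 = 52.
Optimal value attained by: walk 2->1->2->2.
Answer: (C^⊗3)[2][2] = 52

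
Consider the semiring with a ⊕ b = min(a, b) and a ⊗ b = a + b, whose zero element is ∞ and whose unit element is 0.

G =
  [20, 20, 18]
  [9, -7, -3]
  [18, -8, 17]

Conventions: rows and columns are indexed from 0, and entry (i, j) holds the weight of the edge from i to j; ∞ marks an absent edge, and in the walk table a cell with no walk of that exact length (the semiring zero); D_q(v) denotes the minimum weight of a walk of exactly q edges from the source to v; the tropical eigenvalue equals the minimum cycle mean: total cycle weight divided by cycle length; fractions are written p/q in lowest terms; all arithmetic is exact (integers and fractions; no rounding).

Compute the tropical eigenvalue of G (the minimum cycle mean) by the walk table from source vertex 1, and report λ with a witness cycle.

q=0: [∞, 0, ∞]
q=1: [9, -7, -3]
q=2: [2, -14, -10]
q=3: [-5, -21, -17]
Optimal cycle mean attained by: cycle 1->1, total (-7), length 1.
Answer: λ = -7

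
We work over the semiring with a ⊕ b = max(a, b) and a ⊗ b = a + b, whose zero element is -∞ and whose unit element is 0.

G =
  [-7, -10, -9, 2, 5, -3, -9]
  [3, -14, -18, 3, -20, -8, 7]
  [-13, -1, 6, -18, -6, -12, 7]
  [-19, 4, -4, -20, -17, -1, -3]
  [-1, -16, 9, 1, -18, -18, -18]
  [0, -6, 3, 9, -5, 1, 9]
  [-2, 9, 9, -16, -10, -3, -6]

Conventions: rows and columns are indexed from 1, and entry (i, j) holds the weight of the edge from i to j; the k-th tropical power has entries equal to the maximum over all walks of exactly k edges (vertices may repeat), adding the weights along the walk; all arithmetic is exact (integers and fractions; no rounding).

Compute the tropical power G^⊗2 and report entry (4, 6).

G^⊗2:
  [4, 6, 14, 6, -2, 1, 6]
  [5, 16, 16, 5, 8, 4, 1]
  [5, 16, 16, 2, 0, 4, 13]
  [7, 6, 6, 8, -6, 0, 11]
  [-4, 8, 15, 1, 4, 0, 16]
  [7, 18, 18, 10, 5, 8, 10]
  [12, 8, 15, 12, 3, 1, 16]
Key observation: the optimum is the walk 4->6->6, with weight (-1) + 1 = 0.
Optimal value attained by: walk 4->6->6.
Answer: (G^⊗2)[4][6] = 0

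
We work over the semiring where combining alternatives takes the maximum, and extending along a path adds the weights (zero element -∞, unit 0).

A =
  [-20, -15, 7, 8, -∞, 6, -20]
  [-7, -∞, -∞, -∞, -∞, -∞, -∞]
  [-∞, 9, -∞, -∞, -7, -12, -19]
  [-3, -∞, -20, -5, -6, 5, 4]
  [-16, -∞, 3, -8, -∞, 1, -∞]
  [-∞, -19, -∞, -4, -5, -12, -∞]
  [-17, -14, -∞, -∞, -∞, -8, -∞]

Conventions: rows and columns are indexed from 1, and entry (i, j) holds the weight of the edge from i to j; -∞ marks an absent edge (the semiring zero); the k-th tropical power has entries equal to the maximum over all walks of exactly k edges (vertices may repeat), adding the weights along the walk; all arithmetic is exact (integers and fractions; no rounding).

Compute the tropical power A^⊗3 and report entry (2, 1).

A^⊗2:
  [5, 16, -12, 3, 2, 13, 12]
  [-27, -22, 0, 1, -∞, -1, -27]
  [2, -31, -4, -15, -17, -6, -∞]
  [-8, -10, 4, 5, 0, 3, -1]
  [-11, 12, -9, -3, -4, -3, -4]
  [-7, -31, -2, -9, -10, 1, 0]
  [-21, -27, -10, -9, -13, -11, -37]
A^⊗3:
  [9, -2, 12, 13, 8, 11, 7]
  [-2, 9, -19, -4, -5, 6, 5]
  [-18, 5, 9, 10, -11, 8, -11]
  [2, 13, 3, 0, -1, 10, 9]
  [5, 0, -1, -3, -8, 2, 1]
  [-12, 7, 0, 1, -4, -1, -5]
  [-12, -1, -10, -13, -15, -4, -5]
Key observation: the optimum is the walk 2->1->4->1, with weight (-7) + 8 + (-3) = -2.
Optimal value attained by: walk 2->1->4->1.
Answer: (A^⊗3)[2][1] = -2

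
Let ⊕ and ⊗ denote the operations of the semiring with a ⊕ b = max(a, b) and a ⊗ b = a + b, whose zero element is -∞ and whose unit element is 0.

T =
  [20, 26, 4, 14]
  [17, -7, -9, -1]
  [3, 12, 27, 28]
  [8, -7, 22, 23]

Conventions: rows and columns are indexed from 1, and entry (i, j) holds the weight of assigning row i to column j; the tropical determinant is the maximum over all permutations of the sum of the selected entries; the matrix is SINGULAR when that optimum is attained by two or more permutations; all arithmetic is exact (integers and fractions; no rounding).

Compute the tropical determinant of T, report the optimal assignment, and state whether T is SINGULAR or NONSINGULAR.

σ = (1, 2, 3, 4): 20 + (-7) + 27 + 23 = 63
σ = (1, 2, 4, 3): 20 + (-7) + 28 + 22 = 63
σ = (1, 3, 2, 4): 20 + (-9) + 12 + 23 = 46
σ = (1, 3, 4, 2): 20 + (-9) + 28 + (-7) = 32
σ = (1, 4, 2, 3): 20 + (-1) + 12 + 22 = 53
σ = (1, 4, 3, 2): 20 + (-1) + 27 + (-7) = 39
σ = (2, 1, 3, 4): 26 + 17 + 27 + 23 = 93
σ = (2, 1, 4, 3): 26 + 17 + 28 + 22 = 93
σ = (2, 3, 1, 4): 26 + (-9) + 3 + 23 = 43
σ = (2, 3, 4, 1): 26 + (-9) + 28 + 8 = 53
σ = (2, 4, 1, 3): 26 + (-1) + 3 + 22 = 50
σ = (2, 4, 3, 1): 26 + (-1) + 27 + 8 = 60
σ = (3, 1, 2, 4): 4 + 17 + 12 + 23 = 56
σ = (3, 1, 4, 2): 4 + 17 + 28 + (-7) = 42
σ = (3, 2, 1, 4): 4 + (-7) + 3 + 23 = 23
σ = (3, 2, 4, 1): 4 + (-7) + 28 + 8 = 33
σ = (3, 4, 1, 2): 4 + (-1) + 3 + (-7) = -1
σ = (3, 4, 2, 1): 4 + (-1) + 12 + 8 = 23
σ = (4, 1, 2, 3): 14 + 17 + 12 + 22 = 65
σ = (4, 1, 3, 2): 14 + 17 + 27 + (-7) = 51
σ = (4, 2, 1, 3): 14 + (-7) + 3 + 22 = 32
σ = (4, 2, 3, 1): 14 + (-7) + 27 + 8 = 42
σ = (4, 3, 1, 2): 14 + (-9) + 3 + (-7) = 1
σ = (4, 3, 2, 1): 14 + (-9) + 12 + 8 = 25
Optimal value attained by: σ = (2, 1, 3, 4).
Answer: det⊕(T) = 93; verdict: SINGULAR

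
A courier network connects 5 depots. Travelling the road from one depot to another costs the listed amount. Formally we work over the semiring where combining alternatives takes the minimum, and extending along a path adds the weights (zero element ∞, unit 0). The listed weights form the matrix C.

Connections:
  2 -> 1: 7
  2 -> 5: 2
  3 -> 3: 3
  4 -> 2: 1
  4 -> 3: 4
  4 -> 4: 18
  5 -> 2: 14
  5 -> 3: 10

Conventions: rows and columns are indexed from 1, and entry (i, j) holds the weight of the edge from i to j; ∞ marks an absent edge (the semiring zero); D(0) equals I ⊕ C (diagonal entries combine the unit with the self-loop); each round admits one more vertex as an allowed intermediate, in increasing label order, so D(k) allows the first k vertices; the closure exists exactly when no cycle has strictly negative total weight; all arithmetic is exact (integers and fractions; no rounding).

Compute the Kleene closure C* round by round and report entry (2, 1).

D(0):
  [0, ∞, ∞, ∞, ∞]
  [7, 0, ∞, ∞, 2]
  [∞, ∞, 0, ∞, ∞]
  [∞, 1, 4, 0, ∞]
  [∞, 14, 10, ∞, 0]
D(1):
  [0, ∞, ∞, ∞, ∞]
  [7, 0, ∞, ∞, 2]
  [∞, ∞, 0, ∞, ∞]
  [∞, 1, 4, 0, ∞]
  [∞, 14, 10, ∞, 0]
D(2):
  [0, ∞, ∞, ∞, ∞]
  [7, 0, ∞, ∞, 2]
  [∞, ∞, 0, ∞, ∞]
  [8, 1, 4, 0, 3]
  [21, 14, 10, ∞, 0]
D(3):
  [0, ∞, ∞, ∞, ∞]
  [7, 0, ∞, ∞, 2]
  [∞, ∞, 0, ∞, ∞]
  [8, 1, 4, 0, 3]
  [21, 14, 10, ∞, 0]
D(4):
  [0, ∞, ∞, ∞, ∞]
  [7, 0, ∞, ∞, 2]
  [∞, ∞, 0, ∞, ∞]
  [8, 1, 4, 0, 3]
  [21, 14, 10, ∞, 0]
D(5):
  [0, ∞, ∞, ∞, ∞]
  [7, 0, 12, ∞, 2]
  [∞, ∞, 0, ∞, ∞]
  [8, 1, 4, 0, 3]
  [21, 14, 10, ∞, 0]
Answer: C*[2][1] = 7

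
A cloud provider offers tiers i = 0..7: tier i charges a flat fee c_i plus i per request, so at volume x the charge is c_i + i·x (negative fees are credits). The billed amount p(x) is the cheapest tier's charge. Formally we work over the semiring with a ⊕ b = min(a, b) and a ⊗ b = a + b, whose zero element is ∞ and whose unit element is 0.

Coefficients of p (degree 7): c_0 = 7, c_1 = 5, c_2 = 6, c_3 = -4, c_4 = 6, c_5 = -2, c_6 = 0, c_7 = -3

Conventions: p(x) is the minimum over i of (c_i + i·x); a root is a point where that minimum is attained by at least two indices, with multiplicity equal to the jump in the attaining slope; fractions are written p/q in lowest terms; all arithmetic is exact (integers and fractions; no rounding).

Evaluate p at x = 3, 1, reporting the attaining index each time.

p(3) = min(7+0·3=7, 5+1·3=8, 6+2·3=12, -4+3·3=5, 6+4·3=18, -2+5·3=13, 0+6·3=18, -3+7·3=18) = 5 (attained by i=3)
p(1) = min(7+0·1=7, 5+1·1=6, 6+2·1=8, -4+3·1=-1, 6+4·1=10, -2+5·1=3, 0+6·1=6, -3+7·1=4) = -1 (attained by i=3)
Answer: p(3) = 5; p(1) = -1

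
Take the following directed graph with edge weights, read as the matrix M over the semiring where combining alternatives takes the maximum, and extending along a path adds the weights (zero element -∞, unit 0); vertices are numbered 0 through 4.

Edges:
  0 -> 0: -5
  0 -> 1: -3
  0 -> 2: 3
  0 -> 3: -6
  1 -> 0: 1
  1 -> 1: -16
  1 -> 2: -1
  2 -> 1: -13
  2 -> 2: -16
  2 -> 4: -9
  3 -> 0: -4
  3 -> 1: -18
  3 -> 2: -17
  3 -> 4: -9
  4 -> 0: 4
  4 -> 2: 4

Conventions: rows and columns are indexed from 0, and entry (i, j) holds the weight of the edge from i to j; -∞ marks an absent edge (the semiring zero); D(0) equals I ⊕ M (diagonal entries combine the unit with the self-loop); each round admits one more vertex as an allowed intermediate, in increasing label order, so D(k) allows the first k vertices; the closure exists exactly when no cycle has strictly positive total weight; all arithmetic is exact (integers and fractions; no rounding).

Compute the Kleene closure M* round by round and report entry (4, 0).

D(0):
  [0, -3, 3, -6, -∞]
  [1, 0, -1, -∞, -∞]
  [-∞, -13, 0, -∞, -9]
  [-4, -18, -17, 0, -9]
  [4, -∞, 4, -∞, 0]
D(1):
  [0, -3, 3, -6, -∞]
  [1, 0, 4, -5, -∞]
  [-∞, -13, 0, -∞, -9]
  [-4, -7, -1, 0, -9]
  [4, 1, 7, -2, 0]
D(2):
  [0, -3, 3, -6, -∞]
  [1, 0, 4, -5, -∞]
  [-12, -13, 0, -18, -9]
  [-4, -7, -1, 0, -9]
  [4, 1, 7, -2, 0]
D(3):
  [0, -3, 3, -6, -6]
  [1, 0, 4, -5, -5]
  [-12, -13, 0, -18, -9]
  [-4, -7, -1, 0, -9]
  [4, 1, 7, -2, 0]
D(4):
  [0, -3, 3, -6, -6]
  [1, 0, 4, -5, -5]
  [-12, -13, 0, -18, -9]
  [-4, -7, -1, 0, -9]
  [4, 1, 7, -2, 0]
D(5):
  [0, -3, 3, -6, -6]
  [1, 0, 4, -5, -5]
  [-5, -8, 0, -11, -9]
  [-4, -7, -1, 0, -9]
  [4, 1, 7, -2, 0]
Answer: M*[4][0] = 4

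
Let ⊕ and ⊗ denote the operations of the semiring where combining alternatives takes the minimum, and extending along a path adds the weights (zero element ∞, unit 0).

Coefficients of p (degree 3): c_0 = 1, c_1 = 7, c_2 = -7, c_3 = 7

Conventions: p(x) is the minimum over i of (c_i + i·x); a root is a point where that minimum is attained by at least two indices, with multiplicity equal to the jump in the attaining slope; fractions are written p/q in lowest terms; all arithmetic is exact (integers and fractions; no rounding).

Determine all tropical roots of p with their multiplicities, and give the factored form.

hull edge (i=0, c=1) to (i=2, c=-7): slope -4, span 2
hull edge (i=2, c=-7) to (i=3, c=7): slope 14, span 1
Factored form: p(x) = 7 ⊗ (x ⊕ (-14)) ⊗ (x ⊕ 4) ⊗ (x ⊕ 4)
Answer: roots = -14 (mult 1), 4 (mult 2)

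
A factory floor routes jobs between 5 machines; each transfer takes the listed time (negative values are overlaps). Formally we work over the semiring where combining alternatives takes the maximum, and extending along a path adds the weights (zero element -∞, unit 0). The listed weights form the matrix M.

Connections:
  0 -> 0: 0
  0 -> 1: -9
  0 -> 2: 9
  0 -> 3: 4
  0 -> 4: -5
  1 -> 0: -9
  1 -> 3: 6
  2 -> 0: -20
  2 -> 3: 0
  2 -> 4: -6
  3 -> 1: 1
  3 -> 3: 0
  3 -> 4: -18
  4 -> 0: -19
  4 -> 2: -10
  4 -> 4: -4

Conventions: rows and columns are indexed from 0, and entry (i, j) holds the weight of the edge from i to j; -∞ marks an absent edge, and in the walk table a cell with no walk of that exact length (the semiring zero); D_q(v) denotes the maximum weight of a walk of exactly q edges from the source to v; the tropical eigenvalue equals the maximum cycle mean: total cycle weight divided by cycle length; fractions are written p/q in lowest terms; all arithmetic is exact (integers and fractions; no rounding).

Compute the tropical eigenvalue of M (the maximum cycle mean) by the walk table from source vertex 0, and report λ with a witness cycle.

q=0: [0, -∞, -∞, -∞, -∞]
q=1: [0, -9, 9, 4, -5]
q=2: [0, 5, 9, 9, 3]
q=3: [0, 10, 9, 11, 3]
q=4: [1, 12, 9, 16, 3]
q=5: [3, 17, 10, 18, 3]
Optimal cycle mean attained by: cycle 1->3->1, total 6 + 1, length 2.
Answer: λ = 7/2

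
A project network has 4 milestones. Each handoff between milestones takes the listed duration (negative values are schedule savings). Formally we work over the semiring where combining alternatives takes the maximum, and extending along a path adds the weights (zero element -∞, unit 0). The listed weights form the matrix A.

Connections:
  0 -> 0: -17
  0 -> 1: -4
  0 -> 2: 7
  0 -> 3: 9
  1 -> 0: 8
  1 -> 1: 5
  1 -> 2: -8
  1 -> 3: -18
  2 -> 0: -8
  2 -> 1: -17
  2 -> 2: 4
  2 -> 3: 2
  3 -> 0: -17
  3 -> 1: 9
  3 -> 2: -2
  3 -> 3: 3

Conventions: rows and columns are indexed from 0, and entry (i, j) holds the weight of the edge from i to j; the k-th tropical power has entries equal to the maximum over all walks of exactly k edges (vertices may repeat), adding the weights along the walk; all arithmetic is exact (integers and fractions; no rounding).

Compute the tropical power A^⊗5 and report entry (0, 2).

A^⊗2:
  [4, 18, 11, 12]
  [13, 10, 15, 17]
  [-4, 11, 8, 6]
  [17, 14, 2, 6]
A^⊗3:
  [26, 23, 15, 15]
  [18, 26, 20, 22]
  [19, 16, 12, 10]
  [22, 19, 24, 26]
A^⊗4:
  [31, 28, 33, 35]
  [34, 31, 25, 27]
  [24, 21, 26, 28]
  [27, 35, 29, 31]
A^⊗5:
  [36, 44, 38, 40]
  [39, 36, 41, 43]
  [29, 37, 31, 33]
  [43, 40, 34, 36]
Key observation: the optimum is the walk 0->3->1->1->0->2, with weight 9 + 9 + 5 + 8 + 7 = 38.
Optimal value attained by: walk 0->3->1->1->0->2.
Answer: (A^⊗5)[0][2] = 38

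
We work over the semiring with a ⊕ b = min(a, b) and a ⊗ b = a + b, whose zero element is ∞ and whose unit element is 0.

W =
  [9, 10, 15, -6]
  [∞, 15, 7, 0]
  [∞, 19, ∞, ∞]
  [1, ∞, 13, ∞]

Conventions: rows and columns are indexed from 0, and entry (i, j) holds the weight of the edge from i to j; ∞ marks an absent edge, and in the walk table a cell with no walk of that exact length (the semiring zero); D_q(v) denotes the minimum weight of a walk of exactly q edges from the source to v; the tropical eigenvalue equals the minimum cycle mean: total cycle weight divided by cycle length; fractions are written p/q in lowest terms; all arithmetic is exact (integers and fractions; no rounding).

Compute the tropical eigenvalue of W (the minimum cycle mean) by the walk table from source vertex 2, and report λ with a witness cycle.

q=0: [∞, ∞, 0, ∞]
q=1: [∞, 19, ∞, ∞]
q=2: [∞, 34, 26, 19]
q=3: [20, 45, 32, 34]
q=4: [29, 30, 35, 14]
Optimal cycle mean attained by: cycle 0->3->0, total (-6) + 1, length 2.
Answer: λ = -5/2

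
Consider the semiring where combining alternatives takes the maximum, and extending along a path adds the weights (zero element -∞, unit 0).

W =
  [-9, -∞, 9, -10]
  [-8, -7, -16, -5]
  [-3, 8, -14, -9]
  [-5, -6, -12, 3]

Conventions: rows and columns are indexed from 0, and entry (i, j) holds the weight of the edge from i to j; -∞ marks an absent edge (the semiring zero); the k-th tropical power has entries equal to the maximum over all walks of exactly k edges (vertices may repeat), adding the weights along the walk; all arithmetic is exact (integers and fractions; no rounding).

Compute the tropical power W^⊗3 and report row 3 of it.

W^⊗2:
  [6, 17, 0, 0]
  [-10, -8, 1, -2]
  [0, 1, 6, 3]
  [-2, -3, 4, 6]
W^⊗3:
  [9, 10, 15, 12]
  [-2, 9, -1, 1]
  [3, 14, 9, 6]
  [1, 12, 7, 9]
Answer: row 3 of W^⊗3 = [1, 12, 7, 9]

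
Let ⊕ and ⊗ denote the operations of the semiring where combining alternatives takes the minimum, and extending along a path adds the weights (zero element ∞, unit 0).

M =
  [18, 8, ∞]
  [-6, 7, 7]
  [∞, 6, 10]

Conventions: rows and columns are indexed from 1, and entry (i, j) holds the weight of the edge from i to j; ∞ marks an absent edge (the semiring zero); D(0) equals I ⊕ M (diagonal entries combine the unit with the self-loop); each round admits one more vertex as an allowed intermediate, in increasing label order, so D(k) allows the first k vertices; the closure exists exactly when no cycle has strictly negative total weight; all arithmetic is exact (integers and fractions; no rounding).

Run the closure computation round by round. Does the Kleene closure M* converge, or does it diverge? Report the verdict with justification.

D(0):
  [0, 8, ∞]
  [-6, 0, 7]
  [∞, 6, 0]
D(1):
  [0, 8, ∞]
  [-6, 0, 7]
  [∞, 6, 0]
D(2):
  [0, 8, 15]
  [-6, 0, 7]
  [0, 6, 0]
D(3):
  [0, 8, 15]
  [-6, 0, 7]
  [0, 6, 0]
Key observation: every diagonal entry stays at the unit through all rounds, so no improving cycle exists.
Answer: CONVERGES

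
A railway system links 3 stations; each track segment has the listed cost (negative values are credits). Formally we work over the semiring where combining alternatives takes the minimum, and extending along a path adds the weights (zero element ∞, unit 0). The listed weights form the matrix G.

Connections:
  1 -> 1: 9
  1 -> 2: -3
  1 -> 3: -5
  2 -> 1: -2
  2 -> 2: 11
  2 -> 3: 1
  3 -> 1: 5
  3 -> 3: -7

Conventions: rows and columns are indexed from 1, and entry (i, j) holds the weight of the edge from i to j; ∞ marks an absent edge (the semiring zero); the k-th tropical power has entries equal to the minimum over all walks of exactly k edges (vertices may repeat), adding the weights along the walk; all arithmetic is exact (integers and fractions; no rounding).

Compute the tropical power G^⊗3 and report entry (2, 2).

G^⊗2:
  [-5, 6, -12]
  [6, -5, -7]
  [-2, 2, -14]
G^⊗3:
  [-7, -8, -19]
  [-7, 3, -14]
  [-9, -5, -21]
Key observation: the optimum is the walk 2->3->1->2, with weight 1 + 5 + (-3) = 3.
Optimal value attained by: walk 2->3->1->2.
Answer: (G^⊗3)[2][2] = 3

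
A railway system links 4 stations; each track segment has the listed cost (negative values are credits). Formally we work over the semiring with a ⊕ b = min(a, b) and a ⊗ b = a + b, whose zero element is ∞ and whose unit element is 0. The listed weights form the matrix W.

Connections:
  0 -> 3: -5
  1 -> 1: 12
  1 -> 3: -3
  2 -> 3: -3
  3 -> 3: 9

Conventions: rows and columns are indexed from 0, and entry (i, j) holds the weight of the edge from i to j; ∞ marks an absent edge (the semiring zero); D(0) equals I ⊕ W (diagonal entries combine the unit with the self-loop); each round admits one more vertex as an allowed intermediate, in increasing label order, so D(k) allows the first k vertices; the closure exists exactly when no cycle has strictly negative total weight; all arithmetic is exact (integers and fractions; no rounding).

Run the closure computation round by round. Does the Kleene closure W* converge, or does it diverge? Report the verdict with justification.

D(0):
  [0, ∞, ∞, -5]
  [∞, 0, ∞, -3]
  [∞, ∞, 0, -3]
  [∞, ∞, ∞, 0]
D(1):
  [0, ∞, ∞, -5]
  [∞, 0, ∞, -3]
  [∞, ∞, 0, -3]
  [∞, ∞, ∞, 0]
D(2):
  [0, ∞, ∞, -5]
  [∞, 0, ∞, -3]
  [∞, ∞, 0, -3]
  [∞, ∞, ∞, 0]
D(3):
  [0, ∞, ∞, -5]
  [∞, 0, ∞, -3]
  [∞, ∞, 0, -3]
  [∞, ∞, ∞, 0]
D(4):
  [0, ∞, ∞, -5]
  [∞, 0, ∞, -3]
  [∞, ∞, 0, -3]
  [∞, ∞, ∞, 0]
Key observation: every diagonal entry stays at the unit through all rounds, so no improving cycle exists.
Answer: CONVERGES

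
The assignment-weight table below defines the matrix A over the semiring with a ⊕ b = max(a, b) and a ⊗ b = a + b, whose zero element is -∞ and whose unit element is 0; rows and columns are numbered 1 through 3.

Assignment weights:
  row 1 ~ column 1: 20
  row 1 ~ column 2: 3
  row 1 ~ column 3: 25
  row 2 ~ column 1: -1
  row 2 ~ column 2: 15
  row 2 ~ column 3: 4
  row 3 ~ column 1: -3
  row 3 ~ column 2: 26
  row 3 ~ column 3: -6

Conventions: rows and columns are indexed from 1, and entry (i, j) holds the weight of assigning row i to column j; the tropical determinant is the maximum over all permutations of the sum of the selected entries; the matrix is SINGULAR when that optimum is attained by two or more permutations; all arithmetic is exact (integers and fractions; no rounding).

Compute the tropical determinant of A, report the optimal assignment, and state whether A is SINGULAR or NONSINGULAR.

σ = (1, 2, 3): 20 + 15 + (-6) = 29
σ = (1, 3, 2): 20 + 4 + 26 = 50
σ = (2, 1, 3): 3 + (-1) + (-6) = -4
σ = (2, 3, 1): 3 + 4 + (-3) = 4
σ = (3, 1, 2): 25 + (-1) + 26 = 50
σ = (3, 2, 1): 25 + 15 + (-3) = 37
Optimal value attained by: σ = (1, 3, 2).
Answer: det⊕(A) = 50; verdict: SINGULAR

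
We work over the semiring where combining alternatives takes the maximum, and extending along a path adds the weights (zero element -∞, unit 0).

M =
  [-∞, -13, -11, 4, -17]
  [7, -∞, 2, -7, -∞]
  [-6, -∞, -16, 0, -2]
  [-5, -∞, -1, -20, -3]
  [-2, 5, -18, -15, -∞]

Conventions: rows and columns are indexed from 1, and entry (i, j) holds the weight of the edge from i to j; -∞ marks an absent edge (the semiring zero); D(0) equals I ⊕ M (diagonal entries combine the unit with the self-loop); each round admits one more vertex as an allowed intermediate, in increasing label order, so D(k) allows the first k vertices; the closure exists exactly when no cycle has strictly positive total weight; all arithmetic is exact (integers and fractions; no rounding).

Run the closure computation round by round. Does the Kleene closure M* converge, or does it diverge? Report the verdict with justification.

D(0):
  [0, -13, -11, 4, -17]
  [7, 0, 2, -7, -∞]
  [-6, -∞, 0, 0, -2]
  [-5, -∞, -1, 0, -3]
  [-2, 5, -18, -15, 0]
D(1):
  [0, -13, -11, 4, -17]
  [7, 0, 2, 11, -10]
  [-6, -19, 0, 0, -2]
  [-5, -18, -1, 0, -3]
  [-2, 5, -13, 2, 0]
D(2):
  [0, -13, -11, 4, -17]
  [7, 0, 2, 11, -10]
  [-6, -19, 0, 0, -2]
  [-5, -18, -1, 0, -3]
  [12, 5, 7, 16, 0]
Detection: at round 3, diagonal entry (5, 5) turns strictly positive.
Key observation: the cycle 5->2->3->5 has total weight 5 + 2 + (-2), which is strictly positive.
Answer: DIVERGES — positive cycle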